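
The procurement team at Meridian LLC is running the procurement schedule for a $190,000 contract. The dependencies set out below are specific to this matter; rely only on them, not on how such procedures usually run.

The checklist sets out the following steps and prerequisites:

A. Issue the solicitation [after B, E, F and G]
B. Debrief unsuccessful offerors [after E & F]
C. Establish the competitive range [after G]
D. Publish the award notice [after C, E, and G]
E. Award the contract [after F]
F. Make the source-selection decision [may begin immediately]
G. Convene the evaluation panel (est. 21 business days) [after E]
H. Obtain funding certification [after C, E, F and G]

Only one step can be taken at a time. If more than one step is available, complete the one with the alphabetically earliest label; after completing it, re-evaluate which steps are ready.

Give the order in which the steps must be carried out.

F has no prerequisites → F first.
Next only E has its prerequisites met → E.
B and G are both available; B has the earlier label → B.
Next only G has its prerequisites met → G.
A and C are both available; A has the earlier label → A.
C is the only step now ready → C.
Ready: D and H. D has the earlier label → D.
H needed C, E, F and G, now all done → H.

F, E, B, G, A, C, D, H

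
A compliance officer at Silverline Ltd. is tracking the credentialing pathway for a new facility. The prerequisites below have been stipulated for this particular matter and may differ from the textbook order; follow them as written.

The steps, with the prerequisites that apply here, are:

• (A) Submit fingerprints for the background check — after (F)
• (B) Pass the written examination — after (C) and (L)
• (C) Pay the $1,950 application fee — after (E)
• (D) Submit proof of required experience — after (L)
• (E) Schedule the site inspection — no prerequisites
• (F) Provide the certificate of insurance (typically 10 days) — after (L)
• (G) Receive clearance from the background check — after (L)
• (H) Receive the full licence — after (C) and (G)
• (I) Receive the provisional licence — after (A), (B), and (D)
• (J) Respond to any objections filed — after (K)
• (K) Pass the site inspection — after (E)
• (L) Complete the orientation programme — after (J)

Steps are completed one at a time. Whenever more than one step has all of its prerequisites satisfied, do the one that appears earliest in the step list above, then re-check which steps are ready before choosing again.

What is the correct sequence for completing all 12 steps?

(E), (C), (K), (J), (L), (B), (D), (F), (A), (G), (H), (I)

(E) has no prerequisites → (E) first.
(C) and (K) are both available; (C) is listed earlier → (C).
(K) needed (E), now all done → (K).
(J) needed (K), now all done → (J).
Next only (L) has its prerequisites met → (L).
Now (B), (D), (F) and (G) have their prerequisites met. (B) is listed earlier, so (B) next.
Ready: (D), (F) and (G). (D) is listed earlier → (D).
Now (F) and (G) have their prerequisites met. (F) is listed earlier, so (F) next.
(A) now also ready, so the ready set is {(A), (G)}; (A) is listed earlier → (A).
(I) now also ready, so the ready set is {(G), (I)}; (G) is listed earlier → (G).
Ready: (H) and (I). (H) is listed earlier → (H).
That leaves (I) as the only ready step → (I).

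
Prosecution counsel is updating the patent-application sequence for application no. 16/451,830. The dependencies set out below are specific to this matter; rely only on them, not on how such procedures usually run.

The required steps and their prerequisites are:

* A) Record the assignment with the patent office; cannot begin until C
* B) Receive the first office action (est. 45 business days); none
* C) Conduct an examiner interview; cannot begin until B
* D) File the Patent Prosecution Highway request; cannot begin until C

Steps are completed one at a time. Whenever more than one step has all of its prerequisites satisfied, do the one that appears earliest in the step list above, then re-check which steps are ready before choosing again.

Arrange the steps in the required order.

B is the only step with nothing outstanding, so it goes first.
C needed B, now all done → C.
A and D are both available; A is listed earlier → A.
That leaves D as the only ready step → D.

B, C, A, D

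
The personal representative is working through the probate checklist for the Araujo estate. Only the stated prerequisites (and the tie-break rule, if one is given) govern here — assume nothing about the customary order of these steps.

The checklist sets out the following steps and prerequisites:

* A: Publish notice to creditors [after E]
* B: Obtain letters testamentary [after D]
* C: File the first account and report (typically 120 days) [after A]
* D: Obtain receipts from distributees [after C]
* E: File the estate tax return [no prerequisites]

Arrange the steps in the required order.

Only E has no prerequisites, so it is first.
A needed E, now all done → A.
C needed A, now all done → C.
Next only D has its prerequisites met → D.
B is the only step now ready → B.

E, A, C, D, B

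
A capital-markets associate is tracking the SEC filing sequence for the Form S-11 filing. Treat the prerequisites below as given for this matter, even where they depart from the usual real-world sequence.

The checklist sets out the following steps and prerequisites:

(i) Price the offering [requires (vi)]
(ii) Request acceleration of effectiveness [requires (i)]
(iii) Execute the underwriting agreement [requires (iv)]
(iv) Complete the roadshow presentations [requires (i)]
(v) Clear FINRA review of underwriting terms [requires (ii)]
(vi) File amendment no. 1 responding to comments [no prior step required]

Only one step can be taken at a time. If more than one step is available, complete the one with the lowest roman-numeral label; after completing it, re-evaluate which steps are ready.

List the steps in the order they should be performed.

(vi), (i), (ii), (iv), (iii), (v)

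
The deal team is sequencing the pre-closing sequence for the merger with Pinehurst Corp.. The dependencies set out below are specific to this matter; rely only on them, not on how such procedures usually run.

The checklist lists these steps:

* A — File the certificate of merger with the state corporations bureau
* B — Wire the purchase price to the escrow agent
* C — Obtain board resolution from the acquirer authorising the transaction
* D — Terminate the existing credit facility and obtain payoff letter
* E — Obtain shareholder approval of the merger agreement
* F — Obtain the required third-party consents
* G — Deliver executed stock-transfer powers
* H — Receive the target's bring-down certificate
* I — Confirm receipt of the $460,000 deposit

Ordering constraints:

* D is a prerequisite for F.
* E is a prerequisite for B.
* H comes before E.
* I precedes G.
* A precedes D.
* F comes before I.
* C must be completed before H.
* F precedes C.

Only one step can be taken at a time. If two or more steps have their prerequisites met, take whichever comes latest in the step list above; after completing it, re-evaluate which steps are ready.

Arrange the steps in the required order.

Only A has no prerequisites, so it is first.
D is the only step now ready → D.
Next only F has its prerequisites met → F.
I and C are both available; I is listed later → I.
Ready: G and C. G is listed later → G.
C needed F, now all done → C.
That leaves H as the only ready step → H.
E needed H, now all done → E.
B needed E, now all done → B.

A D F I G C H E B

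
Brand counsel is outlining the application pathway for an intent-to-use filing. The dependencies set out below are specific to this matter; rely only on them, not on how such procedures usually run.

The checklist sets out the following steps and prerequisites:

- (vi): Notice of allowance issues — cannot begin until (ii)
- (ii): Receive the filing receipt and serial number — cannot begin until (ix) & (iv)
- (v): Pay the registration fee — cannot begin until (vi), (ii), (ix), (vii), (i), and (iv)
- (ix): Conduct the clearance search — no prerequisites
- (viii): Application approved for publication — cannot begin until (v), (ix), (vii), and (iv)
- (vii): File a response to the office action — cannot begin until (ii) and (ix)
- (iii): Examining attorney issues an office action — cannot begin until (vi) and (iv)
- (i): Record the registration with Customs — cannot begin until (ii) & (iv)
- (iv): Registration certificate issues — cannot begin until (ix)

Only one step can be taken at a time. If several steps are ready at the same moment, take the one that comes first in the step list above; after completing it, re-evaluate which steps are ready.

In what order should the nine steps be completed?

(ix) is the only step with nothing outstanding, so it goes first.
(iv) needed (ix), now all done → (iv).
(ii) needed (ix) and (iv), now all done → (ii).
Ready: (vi), (vii) and (i). (vi) is listed earlier → (vi).
(iii) now also ready, so the ready set is {(vii), (iii), (i)}; (vii) is listed earlier → (vii).
Ready: (iii) and (i). (iii) is listed earlier → (iii).
That leaves (i) as the only ready step → (i).
(v) needed (vi), (ii), (ix), (vii), (i) and (iv), now all done → (v).
(viii) needed (v), (ix), (vii) and (iv), now all done → (viii).

(ix), (iv), (ii), (vi), (vii), (iii), (i), (v), (viii)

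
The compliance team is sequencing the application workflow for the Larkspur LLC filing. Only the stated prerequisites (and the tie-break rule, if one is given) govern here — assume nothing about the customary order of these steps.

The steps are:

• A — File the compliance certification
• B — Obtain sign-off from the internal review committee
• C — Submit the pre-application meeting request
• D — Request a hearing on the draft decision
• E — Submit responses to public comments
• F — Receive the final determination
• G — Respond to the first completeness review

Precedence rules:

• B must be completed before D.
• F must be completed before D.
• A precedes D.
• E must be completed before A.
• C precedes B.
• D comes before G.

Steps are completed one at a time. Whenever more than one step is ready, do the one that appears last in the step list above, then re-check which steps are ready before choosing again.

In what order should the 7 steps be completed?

F, E, C, B, A, D, G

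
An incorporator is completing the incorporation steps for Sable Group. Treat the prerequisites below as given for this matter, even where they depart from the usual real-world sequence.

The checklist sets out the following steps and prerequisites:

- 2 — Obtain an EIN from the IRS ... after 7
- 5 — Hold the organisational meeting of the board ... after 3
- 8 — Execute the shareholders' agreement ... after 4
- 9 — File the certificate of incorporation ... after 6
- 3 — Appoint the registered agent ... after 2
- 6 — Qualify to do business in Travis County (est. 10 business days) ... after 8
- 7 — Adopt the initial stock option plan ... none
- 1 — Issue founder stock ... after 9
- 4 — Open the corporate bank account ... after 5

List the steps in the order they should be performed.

Only 7 has no prerequisites, so it is first.
2 needed 7, now all done → 2.
3 is the only step now ready → 3.
Next only 5 has its prerequisites met → 5.
Next only 4 has its prerequisites met → 4.
8 is the only step now ready → 8.
Next only 6 has its prerequisites met → 6.
That leaves 9 as the only ready step → 9.
1 needed 9, now all done → 1.

7 → 2 → 3 → 5 → 4 → 8 → 6 → 9 → 1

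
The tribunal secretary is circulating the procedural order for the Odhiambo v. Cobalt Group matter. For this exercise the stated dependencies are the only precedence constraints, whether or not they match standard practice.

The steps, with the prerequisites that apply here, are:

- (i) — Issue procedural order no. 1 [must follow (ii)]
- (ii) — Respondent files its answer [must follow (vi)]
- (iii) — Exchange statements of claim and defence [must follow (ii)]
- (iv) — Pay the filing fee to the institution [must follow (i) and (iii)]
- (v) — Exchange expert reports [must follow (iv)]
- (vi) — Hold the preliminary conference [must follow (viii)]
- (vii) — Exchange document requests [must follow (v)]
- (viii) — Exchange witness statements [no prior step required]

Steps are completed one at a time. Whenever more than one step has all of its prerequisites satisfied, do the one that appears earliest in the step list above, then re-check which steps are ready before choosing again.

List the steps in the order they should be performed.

(viii) has no prerequisites → (viii) first.
(vi) is the only step now ready → (vi).
That leaves (ii) as the only ready step → (ii).
(i) and (iii) are both available; (i) is listed earlier → (i).
(iii) is the only step now ready → (iii).
That leaves (iv) as the only ready step → (iv).
That leaves (v) as the only ready step → (v).
(vii) needed (v), now all done → (vii).

(viii) → (vi) → (ii) → (i) → (iii) → (iv) → (v) → (vii)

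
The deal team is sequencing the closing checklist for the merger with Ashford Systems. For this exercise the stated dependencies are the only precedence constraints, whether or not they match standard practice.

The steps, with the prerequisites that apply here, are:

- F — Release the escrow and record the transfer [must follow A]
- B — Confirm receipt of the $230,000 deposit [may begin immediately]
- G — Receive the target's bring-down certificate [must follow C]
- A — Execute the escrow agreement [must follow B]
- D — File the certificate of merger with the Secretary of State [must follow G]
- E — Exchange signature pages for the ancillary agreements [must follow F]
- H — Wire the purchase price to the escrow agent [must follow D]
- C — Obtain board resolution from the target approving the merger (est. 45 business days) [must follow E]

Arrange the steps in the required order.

B, A, F, E, C, G, D, H

B is the only step with nothing outstanding, so it goes first.
That leaves A as the only ready step → A.
F needed A, now all done → F.
E needed F, now all done → E.
C needed E, now all done → C.
Next only G has its prerequisites met → G.
Next only D has its prerequisites met → D.
H needed D, now all done → H.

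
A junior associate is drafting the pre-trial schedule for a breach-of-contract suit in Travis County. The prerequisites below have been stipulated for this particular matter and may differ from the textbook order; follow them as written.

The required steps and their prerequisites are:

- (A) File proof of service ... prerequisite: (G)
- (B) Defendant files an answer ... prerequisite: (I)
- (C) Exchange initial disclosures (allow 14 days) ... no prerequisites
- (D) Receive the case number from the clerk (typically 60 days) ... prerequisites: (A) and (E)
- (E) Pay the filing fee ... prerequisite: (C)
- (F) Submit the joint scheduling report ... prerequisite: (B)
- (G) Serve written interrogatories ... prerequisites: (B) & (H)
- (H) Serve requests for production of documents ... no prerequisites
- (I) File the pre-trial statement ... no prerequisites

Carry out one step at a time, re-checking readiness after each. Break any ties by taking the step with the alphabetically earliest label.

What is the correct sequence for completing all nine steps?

(C), (E), (H), (I), (B), (F), (G), (A), (D)

(C), (H) and (I) have no prerequisites; (C) has the earlier label, so (C) is first.
(E), (H) and (I) are all available; (E) has the earlier label → (E).
Ready: (H) and (I). (H) has the earlier label → (H).
Next only (I) has its prerequisites met → (I).
(B) is the only step now ready → (B).
Ready: (F) and (G). (F) has the earlier label → (F).
(G) needed (B) and (H), now all done → (G).
That leaves (A) as the only ready step → (A).
(D) needed (A) and (E), now all done → (D).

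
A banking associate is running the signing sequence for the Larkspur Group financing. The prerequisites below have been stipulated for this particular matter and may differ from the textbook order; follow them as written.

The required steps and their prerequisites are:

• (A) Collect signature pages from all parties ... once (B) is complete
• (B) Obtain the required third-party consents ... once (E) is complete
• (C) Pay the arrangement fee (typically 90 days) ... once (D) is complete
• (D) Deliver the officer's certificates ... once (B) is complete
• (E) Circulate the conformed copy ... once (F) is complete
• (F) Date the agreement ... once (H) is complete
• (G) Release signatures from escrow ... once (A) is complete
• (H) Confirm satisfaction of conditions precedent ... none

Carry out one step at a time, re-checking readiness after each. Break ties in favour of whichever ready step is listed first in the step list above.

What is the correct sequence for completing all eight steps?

Only (H) has no prerequisites, so it is first.
(F) is the only step now ready → (F).
Next only (E) has its prerequisites met → (E).
(B) is the only step now ready → (B).
Now (A) and (D) have their prerequisites met. (A) is listed earlier, so (A) next.
(G) now also ready, so the ready set is {(D), (G)}; (D) is listed earlier → (D).
(C) and (G) are both available; (C) is listed earlier → (C).
(G) needed (A), now all done → (G).

(H) → (F) → (E) → (B) → (A) → (D) → (C) → (G)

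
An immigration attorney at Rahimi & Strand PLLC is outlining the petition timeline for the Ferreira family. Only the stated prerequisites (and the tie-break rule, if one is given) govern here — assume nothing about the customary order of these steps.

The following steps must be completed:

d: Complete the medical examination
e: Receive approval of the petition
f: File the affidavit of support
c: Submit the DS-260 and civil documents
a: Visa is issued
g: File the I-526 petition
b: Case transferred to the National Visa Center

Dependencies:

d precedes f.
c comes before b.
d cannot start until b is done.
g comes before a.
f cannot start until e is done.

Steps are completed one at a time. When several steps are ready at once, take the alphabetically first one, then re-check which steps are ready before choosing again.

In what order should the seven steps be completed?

Nothing is required for c, e and g. c has the earlier label → c first.
b now also ready, so the ready set is {b, e, g}; b has the earlier label → b.
d now also ready, so the ready set is {d, e, g}; d has the earlier label → d.
Ready: e and g. e has the earlier label → e.
Now f and g have their prerequisites met. f has the earlier label, so f next.
g is the only step now ready → g.
a is the only step now ready → a.

c → b → d → e → f → g → a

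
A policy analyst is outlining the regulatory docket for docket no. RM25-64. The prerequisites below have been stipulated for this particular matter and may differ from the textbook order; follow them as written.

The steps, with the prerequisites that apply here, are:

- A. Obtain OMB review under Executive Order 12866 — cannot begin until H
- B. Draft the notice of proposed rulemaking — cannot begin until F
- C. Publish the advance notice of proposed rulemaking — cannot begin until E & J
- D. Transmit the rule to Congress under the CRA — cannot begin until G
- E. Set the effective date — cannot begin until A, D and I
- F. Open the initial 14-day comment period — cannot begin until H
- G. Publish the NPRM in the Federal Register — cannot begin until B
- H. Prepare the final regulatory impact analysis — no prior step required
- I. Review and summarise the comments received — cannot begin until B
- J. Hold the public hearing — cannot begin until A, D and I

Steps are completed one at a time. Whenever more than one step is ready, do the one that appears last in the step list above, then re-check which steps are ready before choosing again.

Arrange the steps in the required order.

H → F → B → I → G → D → A → J → E → C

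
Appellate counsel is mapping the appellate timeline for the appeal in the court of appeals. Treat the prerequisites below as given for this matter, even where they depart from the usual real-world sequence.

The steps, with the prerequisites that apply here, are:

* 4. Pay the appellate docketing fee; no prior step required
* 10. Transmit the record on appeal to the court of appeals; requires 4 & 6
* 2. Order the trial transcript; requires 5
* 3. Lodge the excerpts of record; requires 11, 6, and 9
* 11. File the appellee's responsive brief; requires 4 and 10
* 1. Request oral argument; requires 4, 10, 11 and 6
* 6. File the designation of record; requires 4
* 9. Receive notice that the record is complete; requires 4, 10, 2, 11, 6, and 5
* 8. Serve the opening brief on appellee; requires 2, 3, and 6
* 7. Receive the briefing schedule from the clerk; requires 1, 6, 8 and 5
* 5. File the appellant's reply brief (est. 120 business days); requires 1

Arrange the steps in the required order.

4 is the only step with nothing outstanding, so it goes first.
That leaves 6 as the only ready step → 6.
10 is the only step now ready → 10.
That leaves 11 as the only ready step → 11.
1 is the only step now ready → 1.
That leaves 5 as the only ready step → 5.
2 needed 5, now all done → 2.
9 needed 4, 10, 2, 11, 6 and 5, now all done → 9.
Next only 3 has its prerequisites met → 3.
8 is the only step now ready → 8.
7 needed 1, 6, 8 and 5, now all done → 7.

4, 6, 10, 11, 1, 5, 2, 9, 3, 8, 7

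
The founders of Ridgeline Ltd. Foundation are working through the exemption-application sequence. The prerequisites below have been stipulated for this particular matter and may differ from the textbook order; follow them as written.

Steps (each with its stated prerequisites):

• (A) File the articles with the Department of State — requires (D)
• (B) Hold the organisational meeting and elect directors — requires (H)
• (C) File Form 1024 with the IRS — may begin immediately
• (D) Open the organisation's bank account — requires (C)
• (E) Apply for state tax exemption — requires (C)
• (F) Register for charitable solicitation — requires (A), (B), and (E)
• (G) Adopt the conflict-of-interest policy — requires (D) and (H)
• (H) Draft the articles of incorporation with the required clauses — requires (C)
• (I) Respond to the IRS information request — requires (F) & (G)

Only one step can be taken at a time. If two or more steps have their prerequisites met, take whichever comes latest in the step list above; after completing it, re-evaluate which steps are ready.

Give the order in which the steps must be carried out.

Only (C) has no prerequisites, so it is first.
(H), (E) and (D) are all available; (H) is listed later → (H).
(B) now also ready, so the ready set is {(E), (D), (B)}; (E) is listed later → (E).
(D) and (B) are both available; (D) is listed later → (D).
Now (G), (B) and (A) have their prerequisites met. (G) is listed later, so (G) next.
Now (B) and (A) have their prerequisites met. (B) is listed later, so (B) next.
Next only (A) has its prerequisites met → (A).
(F) is the only step now ready → (F).
(I) needed (G) and (F), now all done → (I).

(C) (H) (E) (D) (G) (B) (A) (F) (I)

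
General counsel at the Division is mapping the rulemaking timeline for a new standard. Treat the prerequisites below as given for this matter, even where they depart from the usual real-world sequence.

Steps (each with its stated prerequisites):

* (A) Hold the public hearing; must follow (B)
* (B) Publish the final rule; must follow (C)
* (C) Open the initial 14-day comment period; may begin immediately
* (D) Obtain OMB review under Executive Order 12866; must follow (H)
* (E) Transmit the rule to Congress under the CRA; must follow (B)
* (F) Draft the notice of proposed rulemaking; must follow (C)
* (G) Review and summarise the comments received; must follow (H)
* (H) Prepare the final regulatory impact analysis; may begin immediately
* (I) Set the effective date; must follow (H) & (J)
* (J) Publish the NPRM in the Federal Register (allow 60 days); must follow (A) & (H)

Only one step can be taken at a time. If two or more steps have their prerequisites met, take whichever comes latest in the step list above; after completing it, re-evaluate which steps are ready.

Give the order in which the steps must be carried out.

(H) (G) (D) (C) (F) (B) (E) (A) (J) (I)

(H) and (C) have no prerequisites; (H) is listed later, so (H) is first.
(G), (D) and (C) are all available; (G) is listed later → (G).
Ready: (D) and (C). (D) is listed later → (D).
That leaves (C) as the only ready step → (C).
Ready: (F) and (B). (F) is listed later → (F).
(B) is the only step now ready → (B).
(E) and (A) are both available; (E) is listed later → (E).
(A) is the only step now ready → (A).
(J) needed (H) and (A), now all done → (J).
Next only (I) has its prerequisites met → (I).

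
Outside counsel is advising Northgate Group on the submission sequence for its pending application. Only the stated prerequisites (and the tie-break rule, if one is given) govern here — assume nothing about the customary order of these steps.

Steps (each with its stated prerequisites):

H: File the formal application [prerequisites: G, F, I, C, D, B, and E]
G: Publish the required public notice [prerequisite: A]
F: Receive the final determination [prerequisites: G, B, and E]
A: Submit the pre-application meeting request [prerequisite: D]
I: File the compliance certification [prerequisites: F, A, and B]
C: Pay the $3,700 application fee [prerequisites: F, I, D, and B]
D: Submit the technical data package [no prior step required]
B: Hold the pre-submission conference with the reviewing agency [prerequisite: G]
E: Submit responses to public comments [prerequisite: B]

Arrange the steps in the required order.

D → A → G → B → E → F → I → C → H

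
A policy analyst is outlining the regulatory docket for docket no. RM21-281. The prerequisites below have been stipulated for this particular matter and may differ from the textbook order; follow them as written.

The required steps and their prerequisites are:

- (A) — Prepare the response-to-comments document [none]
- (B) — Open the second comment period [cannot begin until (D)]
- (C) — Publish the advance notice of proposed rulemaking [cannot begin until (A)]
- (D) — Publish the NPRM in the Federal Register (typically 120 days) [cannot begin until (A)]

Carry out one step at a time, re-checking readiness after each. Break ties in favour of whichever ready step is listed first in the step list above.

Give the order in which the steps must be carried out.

(A) has no prerequisites → (A) first.
(C) and (D) are both available; (C) is listed earlier → (C).
(D) needed (A), now all done → (D).
(B) is the only step now ready → (B).

(A) (C) (D) (B)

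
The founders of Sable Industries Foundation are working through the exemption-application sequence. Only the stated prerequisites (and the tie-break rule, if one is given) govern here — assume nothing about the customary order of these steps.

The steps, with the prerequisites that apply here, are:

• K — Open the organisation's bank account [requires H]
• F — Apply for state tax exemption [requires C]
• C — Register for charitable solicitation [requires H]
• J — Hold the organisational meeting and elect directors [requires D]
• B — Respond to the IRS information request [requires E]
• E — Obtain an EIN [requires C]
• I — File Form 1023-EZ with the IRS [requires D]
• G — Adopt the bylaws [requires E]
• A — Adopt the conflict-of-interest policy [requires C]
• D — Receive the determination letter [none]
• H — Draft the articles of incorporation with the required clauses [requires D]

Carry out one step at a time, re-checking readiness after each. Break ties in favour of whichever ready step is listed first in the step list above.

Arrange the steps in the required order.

D is the only step with nothing outstanding, so it goes first.
Now J, I and H have their prerequisites met. J is listed earlier, so J next.
I and H are both available; I is listed earlier → I.
That leaves H as the only ready step → H.
Now K and C have their prerequisites met. K is listed earlier, so K next.
C needed H, now all done → C.
F, E and A are all available; F is listed earlier → F.
Ready: E and A. E is listed earlier → E.
Now B, G and A have their prerequisites met. B is listed earlier, so B next.
G and A are both available; G is listed earlier → G.
That leaves A as the only ready step → A.

D, J, I, H, K, C, F, E, B, G, A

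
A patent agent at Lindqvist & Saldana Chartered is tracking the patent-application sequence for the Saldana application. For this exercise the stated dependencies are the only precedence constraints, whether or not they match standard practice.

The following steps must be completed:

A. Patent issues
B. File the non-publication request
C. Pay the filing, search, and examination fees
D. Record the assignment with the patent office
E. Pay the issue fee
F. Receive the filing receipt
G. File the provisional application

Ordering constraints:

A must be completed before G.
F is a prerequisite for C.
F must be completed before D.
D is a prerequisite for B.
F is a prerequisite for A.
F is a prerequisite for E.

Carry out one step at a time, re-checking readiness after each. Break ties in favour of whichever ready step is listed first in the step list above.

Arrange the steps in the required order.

F has no prerequisites → F first.
A, C, D and E are all available; A is listed earlier → A.
G now also ready, so the ready set is {C, D, E, G}; C is listed earlier → C.
Now D, E and G have their prerequisites met. D is listed earlier, so D next.
Ready: B, E and G. B is listed earlier → B.
E and G are both available; E is listed earlier → E.
That leaves G as the only ready step → G.

F, A, C, D, B, E, G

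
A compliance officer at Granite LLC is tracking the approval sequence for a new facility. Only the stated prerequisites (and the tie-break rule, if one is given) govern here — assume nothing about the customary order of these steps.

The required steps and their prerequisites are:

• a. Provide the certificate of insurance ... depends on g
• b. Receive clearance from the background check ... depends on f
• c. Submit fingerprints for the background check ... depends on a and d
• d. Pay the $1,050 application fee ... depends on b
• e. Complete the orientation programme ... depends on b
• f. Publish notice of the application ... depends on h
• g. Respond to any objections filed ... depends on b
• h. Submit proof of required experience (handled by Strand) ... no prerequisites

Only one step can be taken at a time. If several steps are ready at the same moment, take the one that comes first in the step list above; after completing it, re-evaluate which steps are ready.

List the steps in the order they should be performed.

h, f, b, d, e, g, a, c

h has no prerequisites → h first.
f needed h, now all done → f.
b needed f, now all done → b.
Now d, e and g have their prerequisites met. d is listed earlier, so d next.
Now e and g have their prerequisites met. e is listed earlier, so e next.
Next only g has its prerequisites met → g.
a is the only step now ready → a.
That leaves c as the only ready step → c.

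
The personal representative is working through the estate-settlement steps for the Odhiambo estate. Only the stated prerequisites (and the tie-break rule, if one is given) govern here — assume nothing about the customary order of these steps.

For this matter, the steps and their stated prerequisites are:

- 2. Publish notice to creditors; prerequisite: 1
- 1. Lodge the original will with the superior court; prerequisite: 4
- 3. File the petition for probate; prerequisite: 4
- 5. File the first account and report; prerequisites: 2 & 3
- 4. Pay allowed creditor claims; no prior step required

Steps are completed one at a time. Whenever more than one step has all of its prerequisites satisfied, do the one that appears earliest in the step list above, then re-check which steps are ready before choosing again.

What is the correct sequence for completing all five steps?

4 has no prerequisites → 4 first.
Ready: 1 and 3. 1 is listed earlier → 1.
Ready: 2 and 3. 2 is listed earlier → 2.
Next only 3 has its prerequisites met → 3.
That leaves 5 as the only ready step → 5.

4 1 2 3 5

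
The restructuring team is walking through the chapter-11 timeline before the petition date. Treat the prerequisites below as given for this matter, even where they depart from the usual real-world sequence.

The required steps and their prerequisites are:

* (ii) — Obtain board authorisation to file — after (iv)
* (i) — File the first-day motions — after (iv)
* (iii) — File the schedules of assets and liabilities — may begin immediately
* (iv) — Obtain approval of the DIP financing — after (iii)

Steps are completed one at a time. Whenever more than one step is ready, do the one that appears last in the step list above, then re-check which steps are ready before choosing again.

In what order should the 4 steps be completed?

(iii) (iv) (i) (ii)

Only (iii) has no prerequisites, so it is first.
That leaves (iv) as the only ready step → (iv).
Now (i) and (ii) have their prerequisites met. (i) is listed later, so (i) next.
(ii) needed (iv), now all done → (ii).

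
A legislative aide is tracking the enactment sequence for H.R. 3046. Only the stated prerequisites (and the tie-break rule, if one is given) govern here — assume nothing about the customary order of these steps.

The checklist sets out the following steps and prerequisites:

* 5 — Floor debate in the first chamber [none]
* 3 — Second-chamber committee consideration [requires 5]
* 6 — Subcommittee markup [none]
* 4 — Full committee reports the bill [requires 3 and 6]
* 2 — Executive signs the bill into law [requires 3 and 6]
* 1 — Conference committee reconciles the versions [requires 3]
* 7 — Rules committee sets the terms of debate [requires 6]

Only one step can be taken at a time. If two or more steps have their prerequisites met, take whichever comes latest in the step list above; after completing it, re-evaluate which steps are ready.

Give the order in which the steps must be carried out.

Nothing is required for 6 and 5. 6 is listed later → 6 first.
Ready: 7 and 5. 7 is listed later → 7.
That leaves 5 as the only ready step → 5.
That leaves 3 as the only ready step → 3.
Now 1, 2 and 4 have their prerequisites met. 1 is listed later, so 1 next.
Now 2 and 4 have their prerequisites met. 2 is listed later, so 2 next.
4 is the only step now ready → 4.

6, 7, 5, 3, 1, 2, 4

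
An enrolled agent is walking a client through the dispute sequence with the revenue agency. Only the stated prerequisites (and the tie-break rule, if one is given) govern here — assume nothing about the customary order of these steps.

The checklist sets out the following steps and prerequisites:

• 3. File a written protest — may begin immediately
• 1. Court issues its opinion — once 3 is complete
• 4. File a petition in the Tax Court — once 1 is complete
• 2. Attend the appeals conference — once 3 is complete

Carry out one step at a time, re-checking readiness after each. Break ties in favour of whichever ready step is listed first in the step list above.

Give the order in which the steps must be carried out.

3 → 1 → 4 → 2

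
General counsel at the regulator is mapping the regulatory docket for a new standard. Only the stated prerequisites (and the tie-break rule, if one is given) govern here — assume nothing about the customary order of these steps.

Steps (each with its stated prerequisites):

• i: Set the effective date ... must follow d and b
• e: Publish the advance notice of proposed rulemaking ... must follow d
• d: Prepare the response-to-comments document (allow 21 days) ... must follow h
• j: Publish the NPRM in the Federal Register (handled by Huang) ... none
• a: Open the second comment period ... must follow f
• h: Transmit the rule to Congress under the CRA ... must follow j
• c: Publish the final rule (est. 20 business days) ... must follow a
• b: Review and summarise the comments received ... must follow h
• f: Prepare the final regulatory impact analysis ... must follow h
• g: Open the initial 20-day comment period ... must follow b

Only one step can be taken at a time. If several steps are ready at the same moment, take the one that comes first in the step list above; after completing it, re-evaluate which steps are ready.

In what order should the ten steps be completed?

j has no prerequisites → j first.
h needed j, now all done → h.
Now d, b and f have their prerequisites met. d is listed earlier, so d next.
e now also ready, so the ready set is {e, b, f}; e is listed earlier → e.
b and f are both available; b is listed earlier → b.
Now i, f and g have their prerequisites met. i is listed earlier, so i next.
f and g are both available; f is listed earlier → f.
a now also ready, so the ready set is {a, g}; a is listed earlier → a.
c now also ready, so the ready set is {c, g}; c is listed earlier → c.
g needed b, now all done → g.

j, h, d, e, b, i, f, a, c, g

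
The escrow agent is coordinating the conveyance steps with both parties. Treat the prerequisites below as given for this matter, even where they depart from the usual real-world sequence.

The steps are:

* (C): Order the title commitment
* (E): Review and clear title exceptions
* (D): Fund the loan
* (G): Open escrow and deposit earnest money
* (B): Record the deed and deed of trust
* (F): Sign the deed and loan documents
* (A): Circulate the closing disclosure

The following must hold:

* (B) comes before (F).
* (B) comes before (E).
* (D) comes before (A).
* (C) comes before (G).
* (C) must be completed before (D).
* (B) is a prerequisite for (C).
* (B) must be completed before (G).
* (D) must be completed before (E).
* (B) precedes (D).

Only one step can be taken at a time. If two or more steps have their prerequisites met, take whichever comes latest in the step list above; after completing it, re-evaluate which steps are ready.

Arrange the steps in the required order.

Only (B) has no prerequisites, so it is first.
Ready: (F) and (C). (F) is listed later → (F).
That leaves (C) as the only ready step → (C).
Now (G) and (D) have their prerequisites met. (G) is listed later, so (G) next.
(D) needed (B) and (C), now all done → (D).
Ready: (A) and (E). (A) is listed later → (A).
That leaves (E) as the only ready step → (E).

(B), (F), (C), (G), (D), (A), (E)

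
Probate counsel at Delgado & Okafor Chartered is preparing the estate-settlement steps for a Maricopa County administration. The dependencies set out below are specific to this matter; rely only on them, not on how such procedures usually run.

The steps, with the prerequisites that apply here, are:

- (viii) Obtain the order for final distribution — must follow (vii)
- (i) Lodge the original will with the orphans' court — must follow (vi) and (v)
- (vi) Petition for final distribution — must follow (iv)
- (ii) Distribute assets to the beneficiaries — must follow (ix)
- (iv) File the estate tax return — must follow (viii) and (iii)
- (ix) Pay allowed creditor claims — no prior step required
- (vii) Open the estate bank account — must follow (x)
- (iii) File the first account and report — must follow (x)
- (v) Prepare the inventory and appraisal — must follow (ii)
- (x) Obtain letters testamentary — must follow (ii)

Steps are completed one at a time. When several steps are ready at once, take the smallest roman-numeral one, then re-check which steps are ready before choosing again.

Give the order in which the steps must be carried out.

(ix) (ii) (v) (x) (iii) (vii) (viii) (iv) (vi) (i)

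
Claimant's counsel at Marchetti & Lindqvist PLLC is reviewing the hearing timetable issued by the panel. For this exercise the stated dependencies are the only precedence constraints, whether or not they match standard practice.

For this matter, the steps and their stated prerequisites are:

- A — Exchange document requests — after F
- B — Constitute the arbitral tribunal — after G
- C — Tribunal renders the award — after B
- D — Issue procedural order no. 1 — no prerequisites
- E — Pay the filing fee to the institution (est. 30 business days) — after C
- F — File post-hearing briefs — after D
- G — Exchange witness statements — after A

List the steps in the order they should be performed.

D, F, A, G, B, C, E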